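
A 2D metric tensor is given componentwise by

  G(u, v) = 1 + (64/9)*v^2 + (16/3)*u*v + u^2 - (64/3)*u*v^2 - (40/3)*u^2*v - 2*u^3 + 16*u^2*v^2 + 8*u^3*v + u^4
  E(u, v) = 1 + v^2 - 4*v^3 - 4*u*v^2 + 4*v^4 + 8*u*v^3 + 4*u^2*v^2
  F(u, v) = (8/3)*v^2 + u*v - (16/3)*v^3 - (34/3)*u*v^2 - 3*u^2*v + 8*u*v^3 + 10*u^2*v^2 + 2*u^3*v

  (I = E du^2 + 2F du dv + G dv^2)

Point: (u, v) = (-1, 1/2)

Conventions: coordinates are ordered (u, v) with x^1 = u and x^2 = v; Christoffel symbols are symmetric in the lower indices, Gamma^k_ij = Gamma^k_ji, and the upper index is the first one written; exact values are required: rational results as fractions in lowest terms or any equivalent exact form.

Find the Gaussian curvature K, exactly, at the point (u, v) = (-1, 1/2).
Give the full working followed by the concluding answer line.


E = 2, F = 4/3, G = 25/9, EG - F^2 = 34/9 at the point
E_u = -2, E_v = 2, F_u = -1/3, F_v = 8, G_u = 8/3, G_v = 160/9
E_vv = -6, F_uv = -37/3, G_uu = -10/3
By Brioschi, K is (det M1 - det M2) divided by (EG - F^2) squared.
M1 = [[-E_vv/2 + F_uv - G_uu/2, E_u/2, F_u - E_v/2], [F_v - G_u/2, E, F], [G_v/2, F, G]] = [[-23/3, -1, -4/3], [20/3, 2, 4/3], [80/9, 4/3, 25/9]]; det M1 = -94/9
M2 = [[0, E_v/2, G_u/2], [E_v/2, E, F], [G_u/2, F, G]] = [[0, 1, 4/3], [1, 2, 4/3], [4/3, 4/3, 25/9]]; det M2 = -25/9
det M1 - det M2 = -23/3; K = -23/3 / (34/9)^2 = -621/1156

Answer: K = -621/1156


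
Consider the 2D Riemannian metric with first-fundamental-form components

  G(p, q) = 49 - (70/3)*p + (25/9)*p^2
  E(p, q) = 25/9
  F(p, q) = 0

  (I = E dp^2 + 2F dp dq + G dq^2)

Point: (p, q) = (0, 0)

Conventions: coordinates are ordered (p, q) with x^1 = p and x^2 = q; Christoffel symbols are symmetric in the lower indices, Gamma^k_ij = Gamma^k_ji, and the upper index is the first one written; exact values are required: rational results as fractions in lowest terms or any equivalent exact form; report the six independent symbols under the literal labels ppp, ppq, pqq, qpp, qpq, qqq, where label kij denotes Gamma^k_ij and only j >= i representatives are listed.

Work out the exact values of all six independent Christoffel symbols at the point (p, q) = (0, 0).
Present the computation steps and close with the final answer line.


E = 25/9, F = 0, G = 49 at the point
E_p = 0, E_q = 0, F_p = 0, F_q = 0, G_p = -70/3, G_q = 0
EG - F^2 = 1225/9;  g^inv = (9/1225) * [[49, 0], [0, 25/9]]
first-kind symbols [ij,l] = (1/2)(d_i g_jl + d_j g_il - d_l g_ij): [pp,p] = E_p/2 = 0, [pp,q] = F_p - E_q/2 = 0, [pq,p] = E_q/2 = 0, [pq,q] = G_p/2 = -35/3, [qq,p] = F_q - G_p/2 = 35/3, [qq,q] = G_q/2 = 0
Gamma^p_ij = (G*[ij,p] - F*[ij,q])/(EG - F^2), Gamma^q_ij = (E*[ij,q] - F*[ij,p])/(EG - F^2)

Answer: Gamma_ppp = 0, Gamma_ppq = 0, Gamma_pqq = 21/5, Gamma_qpp = 0, Gamma_qpq = -5/21, Gamma_qqq = 0


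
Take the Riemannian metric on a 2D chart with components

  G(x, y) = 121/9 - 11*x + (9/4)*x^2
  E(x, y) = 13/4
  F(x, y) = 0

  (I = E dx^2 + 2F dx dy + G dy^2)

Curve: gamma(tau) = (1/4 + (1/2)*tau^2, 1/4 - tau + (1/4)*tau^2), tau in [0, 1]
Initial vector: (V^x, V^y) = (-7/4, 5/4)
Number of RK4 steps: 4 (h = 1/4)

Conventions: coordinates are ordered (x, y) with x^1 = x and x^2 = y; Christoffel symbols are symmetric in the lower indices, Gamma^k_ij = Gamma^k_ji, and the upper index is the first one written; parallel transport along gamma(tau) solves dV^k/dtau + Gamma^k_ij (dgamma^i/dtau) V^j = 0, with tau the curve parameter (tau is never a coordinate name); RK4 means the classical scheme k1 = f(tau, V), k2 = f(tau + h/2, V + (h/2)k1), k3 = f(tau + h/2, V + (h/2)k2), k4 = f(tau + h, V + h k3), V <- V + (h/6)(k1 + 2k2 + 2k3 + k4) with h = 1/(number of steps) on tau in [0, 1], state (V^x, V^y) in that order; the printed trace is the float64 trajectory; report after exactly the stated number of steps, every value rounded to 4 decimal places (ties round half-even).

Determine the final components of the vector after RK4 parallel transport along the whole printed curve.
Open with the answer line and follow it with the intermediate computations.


Answer: V^x = -0.0865, V^y = 2.0390

gamma'(tau) = (tau, -1 + (1/2)*tau); f(tau, V)^k = -Gamma^k_ij(gamma(tau)) gamma'^i(tau) V^j; h = 1/4; intermediate values shown to 6 dp
curve data and Christoffel symbols at the stage parameters:
  tau = 0.000000: gamma = (0.250000, 0.250000), gamma' = (0.000000, -1.000000); Gamma_xxx = 0.000000, Gamma_xxy = 0.000000, Gamma_xyy = 1.519231, Gamma_yxx = 0.000000, Gamma_yxy = -0.455696, Gamma_yyy = 0.000000
  tau = 0.125000: gamma = (0.257812, 0.128906), gamma' = (0.125000, -0.937500); Gamma_xxx = 0.000000, Gamma_xxy = 0.000000, Gamma_xyy = 1.513822, Gamma_yxx = 0.000000, Gamma_yxy = -0.457324, Gamma_yyy = 0.000000
  tau = 0.250000: gamma = (0.281250, 0.015625), gamma' = (0.250000, -0.875000); Gamma_xxx = 0.000000, Gamma_xxy = 0.000000, Gamma_xyy = 1.497596, Gamma_yxx = 0.000000, Gamma_yxy = -0.462279, Gamma_yyy = 0.000000
  tau = 0.375000: gamma = (0.320312, -0.089844), gamma' = (0.375000, -0.812500); Gamma_xxx = 0.000000, Gamma_xxy = 0.000000, Gamma_xyy = 1.470553, Gamma_yxx = 0.000000, Gamma_yxy = -0.470781, Gamma_yyy = 0.000000
  tau = 0.500000: gamma = (0.375000, -0.187500), gamma' = (0.500000, -0.750000); Gamma_xxx = 0.000000, Gamma_xxy = 0.000000, Gamma_xyy = 1.432692, Gamma_yxx = 0.000000, Gamma_yxy = -0.483221, Gamma_yyy = 0.000000
  tau = 0.625000: gamma = (0.445312, -0.277344), gamma' = (0.625000, -0.687500); Gamma_xxx = 0.000000, Gamma_xxy = 0.000000, Gamma_xyy = 1.384014, Gamma_yxx = 0.000000, Gamma_yxy = -0.500217, Gamma_yyy = 0.000000
  tau = 0.750000: gamma = (0.531250, -0.359375), gamma' = (0.750000, -0.625000); Gamma_xxx = 0.000000, Gamma_xxy = 0.000000, Gamma_xyy = 1.324519, Gamma_yxx = 0.000000, Gamma_yxy = -0.522686, Gamma_yyy = 0.000000
  tau = 0.875000: gamma = (0.632812, -0.433594), gamma' = (0.875000, -0.562500); Gamma_xxx = 0.000000, Gamma_xxy = 0.000000, Gamma_xyy = 1.254207, Gamma_yxx = 0.000000, Gamma_yxy = -0.551989, Gamma_yyy = 0.000000
  tau = 1.000000: gamma = (0.750000, -0.500000), gamma' = (1.000000, -0.500000); Gamma_xxx = 0.000000, Gamma_xxy = 0.000000, Gamma_xyy = 1.173077, Gamma_yxx = 0.000000, Gamma_yxy = -0.590164, Gamma_yyy = 0.000000
step 0: V^x = -1.7500, V^y = 1.2500
step 1: k1 = (1.899038, 0.797468), k2 = (1.915482, 0.725679), k3 = (1.902746, 0.724284), k4 = (1.875271, 0.680841); V <- V + (h/6)(k1 + 2k2 + 2k3 + k4): V^x = -1.2746, V^y = 1.4324
step 2: k1 = (1.877047, 0.681094), k2 = (1.813221, 0.665694), k3 = (1.810921, 0.668406), k4 = (1.718724, 0.684304); V <- V + (h/6)(k1 + 2k2 + 2k3 + k4): V^x = -0.8227, V^y = 1.6005
step 3: k1 = (1.719761, 0.684862), k2 = (1.604342, 0.736139), k3 = (1.610440, 0.743104), k4 = (1.478717, 0.837483); V <- V + (h/6)(k1 + 2k2 + 2k3 + k4): V^x = -0.4215, V^y = 1.7872
step 4: k1 = (1.479483, 0.838317), k2 = (1.334778, 0.987276), k3 = (1.347914, 1.001885), k4 = (1.195169, 1.227511); V <- V + (h/6)(k1 + 2k2 + 2k3 + k4): V^x = -0.0865, V^y = 2.0390


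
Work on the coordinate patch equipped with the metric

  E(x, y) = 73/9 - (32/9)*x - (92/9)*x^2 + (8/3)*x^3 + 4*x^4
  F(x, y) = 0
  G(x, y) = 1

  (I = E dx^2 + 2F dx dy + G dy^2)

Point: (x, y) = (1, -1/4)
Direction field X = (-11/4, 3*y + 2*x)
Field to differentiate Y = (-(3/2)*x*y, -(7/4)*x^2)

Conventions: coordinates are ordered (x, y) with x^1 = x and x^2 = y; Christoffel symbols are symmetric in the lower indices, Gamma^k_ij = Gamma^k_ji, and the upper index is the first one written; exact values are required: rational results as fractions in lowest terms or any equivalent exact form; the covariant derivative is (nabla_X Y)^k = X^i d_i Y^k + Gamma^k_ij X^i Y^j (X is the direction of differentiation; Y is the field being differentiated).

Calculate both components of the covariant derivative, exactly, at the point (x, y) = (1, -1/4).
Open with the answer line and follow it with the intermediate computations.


Answer: (nabla_X Y)^x = -93/32, (nabla_X Y)^y = 77/8

E = 1, F = 0, G = 1 at the point
E_x = 0, E_y = 0, F_x = 0, F_y = 0, G_x = 0, G_y = 0
EG - F^2 = 1;  g^inv = (1) * [[1, 0], [0, 1]]
first-kind symbols [ij,l] = (1/2)(d_i g_jl + d_j g_il - d_l g_ij): [xx,x] = E_x/2 = 0, [xx,y] = F_x - E_y/2 = 0, [xy,x] = E_y/2 = 0, [xy,y] = G_x/2 = 0, [yy,x] = F_y - G_x/2 = 0, [yy,y] = G_y/2 = 0
Gamma^x_ij = (G*[ij,x] - F*[ij,y])/(EG - F^2), Gamma^y_ij = (E*[ij,y] - F*[ij,x])/(EG - F^2)
Gamma_xxx = 0, Gamma_xxy = 0, Gamma_xyy = 0, Gamma_yxx = 0, Gamma_yxy = 0, Gamma_yyy = 0
X = (-11/4, 5/4), Y = (3/8, -7/4) at the point


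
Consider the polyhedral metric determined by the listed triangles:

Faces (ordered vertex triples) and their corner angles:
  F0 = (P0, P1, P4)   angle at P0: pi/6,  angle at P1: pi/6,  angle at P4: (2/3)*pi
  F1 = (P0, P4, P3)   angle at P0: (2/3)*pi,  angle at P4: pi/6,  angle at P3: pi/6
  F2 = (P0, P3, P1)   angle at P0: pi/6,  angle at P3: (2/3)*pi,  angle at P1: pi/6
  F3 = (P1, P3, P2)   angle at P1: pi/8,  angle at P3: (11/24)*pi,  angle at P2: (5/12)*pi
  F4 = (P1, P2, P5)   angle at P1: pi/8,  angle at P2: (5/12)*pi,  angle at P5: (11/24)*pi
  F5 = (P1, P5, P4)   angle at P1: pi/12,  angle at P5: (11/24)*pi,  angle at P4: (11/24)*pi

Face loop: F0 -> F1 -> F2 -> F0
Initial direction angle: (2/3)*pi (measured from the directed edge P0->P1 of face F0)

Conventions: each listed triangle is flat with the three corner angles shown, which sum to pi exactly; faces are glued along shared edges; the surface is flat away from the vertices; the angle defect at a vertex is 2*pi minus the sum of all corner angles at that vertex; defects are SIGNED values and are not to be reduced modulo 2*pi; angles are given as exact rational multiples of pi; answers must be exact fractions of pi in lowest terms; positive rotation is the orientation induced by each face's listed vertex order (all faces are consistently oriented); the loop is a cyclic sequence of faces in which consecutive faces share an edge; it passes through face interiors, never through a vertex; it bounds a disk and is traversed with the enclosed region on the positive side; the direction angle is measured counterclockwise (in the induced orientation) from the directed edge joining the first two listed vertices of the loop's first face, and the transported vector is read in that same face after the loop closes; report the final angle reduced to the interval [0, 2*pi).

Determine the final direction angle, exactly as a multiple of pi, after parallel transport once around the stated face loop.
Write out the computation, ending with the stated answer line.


enclosed vertex P0: corner angles sum to pi, defect = 2*pi - pi = pi
holonomy = initial angle + sum of enclosed defects (mod 2*pi), positive in the induced orientation
final angle = (2/3)*pi + pi = (5/3)*pi (mod 2*pi)

Answer: final direction angle = (5/3)*pi


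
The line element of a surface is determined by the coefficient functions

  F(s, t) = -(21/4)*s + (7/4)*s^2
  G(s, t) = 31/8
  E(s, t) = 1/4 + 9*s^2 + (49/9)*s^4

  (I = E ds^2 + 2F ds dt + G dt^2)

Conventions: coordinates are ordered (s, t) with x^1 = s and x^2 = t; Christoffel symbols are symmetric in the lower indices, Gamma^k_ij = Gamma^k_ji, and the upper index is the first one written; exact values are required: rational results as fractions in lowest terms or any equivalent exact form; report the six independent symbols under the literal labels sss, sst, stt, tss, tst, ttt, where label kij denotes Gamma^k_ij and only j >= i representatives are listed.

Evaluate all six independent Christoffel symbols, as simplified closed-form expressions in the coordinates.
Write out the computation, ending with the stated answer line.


E = 1/4 + 9*s^2 + (49/9)*s^4; F = -(21/4)*s + (7/4)*s^2; G = 31/8
Gamma^k_ij = (1/2) g^{kl} (d_i g_jl + d_j g_il - d_l g_ij), with g^inv = (1/(EG-F^2)) [[G, -F], [-F, E]]
first partials: E_s = 18*s + (196/9)*s^3, E_t = 0, F_s = -21/4 + (7/2)*s, F_t = 0, G_s = 0, G_t = 0
D = EG - F^2 = 31/32 + (117/16)*s^2 + (147/8)*s^3 + (2597/144)*s^4
expanded: Gamma^s_ss = (G E_s - 2F F_s + F E_t)/(2D), Gamma^s_st = (G E_t - F G_s)/(2D), Gamma^s_tt = (2G F_t - G G_s - F G_t)/(2D), Gamma^t_ss = (2E F_s - E E_t - F E_s)/(2D), Gamma^t_st = (E G_s - F E_t)/(2D), Gamma^t_tt = (E G_t - 2F F_t + F G_s)/(2D); substitute and cancel common factors

Answer: Gamma_sss = (10388*s^3 + 7938*s^2 + 2106*s)/(5194*s^4 + 5292*s^3 + 2106*s^2 + 279), Gamma_sst = 0, Gamma_stt = 0, Gamma_tss = (8232*s^4 + 4536*s^3 + 252*s - 378)/(5194*s^4 + 5292*s^3 + 2106*s^2 + 279), Gamma_tst = 0, Gamma_ttt = 0


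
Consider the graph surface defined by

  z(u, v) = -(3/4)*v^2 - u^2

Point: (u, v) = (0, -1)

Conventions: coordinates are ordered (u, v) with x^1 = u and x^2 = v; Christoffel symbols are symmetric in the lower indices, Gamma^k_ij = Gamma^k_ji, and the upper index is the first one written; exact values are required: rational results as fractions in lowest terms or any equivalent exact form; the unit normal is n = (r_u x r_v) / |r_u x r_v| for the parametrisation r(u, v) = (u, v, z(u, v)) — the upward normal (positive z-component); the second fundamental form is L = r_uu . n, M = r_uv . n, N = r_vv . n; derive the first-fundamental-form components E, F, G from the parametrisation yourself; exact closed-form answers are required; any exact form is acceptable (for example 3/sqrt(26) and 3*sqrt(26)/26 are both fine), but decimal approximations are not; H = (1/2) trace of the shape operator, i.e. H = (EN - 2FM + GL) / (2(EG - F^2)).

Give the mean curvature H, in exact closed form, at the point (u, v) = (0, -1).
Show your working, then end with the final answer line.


z_u = 0, z_v = 3/2, z_uu = -2, z_uv = 0, z_vv = -3/2
E = 1, F = 0, G = 13/4; answer radicand W^2 = 13/4
unnormalised second-form numerators: l = -2, m = 0, n = -3/2; L = l/sqrt(13/4), and similarly M = m/sqrt(W^2), N = n/sqrt(W^2)
H = (E*n - 2*F*m + G*l) / (2*(EG - F^2)*sqrt(W^2)); E*n - 2*F*m + G*l = -8, EG - F^2 = 13/4, so H = (-16/13)/sqrt(13/4)

Answer: H = -32*sqrt(13)/169


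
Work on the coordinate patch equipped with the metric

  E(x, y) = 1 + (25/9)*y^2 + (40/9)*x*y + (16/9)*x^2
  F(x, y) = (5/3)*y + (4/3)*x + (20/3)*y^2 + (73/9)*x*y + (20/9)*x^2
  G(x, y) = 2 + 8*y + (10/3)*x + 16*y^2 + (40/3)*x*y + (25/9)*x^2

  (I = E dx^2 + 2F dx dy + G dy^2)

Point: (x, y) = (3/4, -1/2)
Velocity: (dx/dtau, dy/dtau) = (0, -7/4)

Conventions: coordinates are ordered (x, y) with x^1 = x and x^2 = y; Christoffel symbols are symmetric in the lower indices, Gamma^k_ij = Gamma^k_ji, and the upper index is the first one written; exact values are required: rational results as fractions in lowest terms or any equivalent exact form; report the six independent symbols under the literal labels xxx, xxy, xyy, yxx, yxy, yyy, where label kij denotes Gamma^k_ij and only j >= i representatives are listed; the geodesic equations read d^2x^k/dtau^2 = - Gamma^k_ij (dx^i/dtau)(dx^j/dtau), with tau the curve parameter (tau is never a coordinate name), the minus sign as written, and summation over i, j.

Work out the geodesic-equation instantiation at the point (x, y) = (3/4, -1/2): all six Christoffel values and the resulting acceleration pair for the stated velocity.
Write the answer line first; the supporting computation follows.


Answer: Gamma_xxx = 32/157, Gamma_xxy = 40/157, Gamma_xyy = 96/157, Gamma_yxx = 48/157, Gamma_yxy = 60/157, Gamma_yyy = 144/157; accelerations (d^2x/dtau^2, d^2y/dtau^2) = (-294/157, -441/157)

E = 37/36, F = 1/24, G = 17/16 at the point
E_x = 4/9, E_y = 5/9, F_x = 11/18, F_y = 13/12, G_x = 5/6, G_y = 2
EG - F^2 = 157/144;  g^inv = (144/157) * [[17/16, -1/24], [-1/24, 37/36]]
first-kind symbols [ij,l] = (1/2)(d_i g_jl + d_j g_il - d_l g_ij): [xx,x] = E_x/2 = 2/9, [xx,y] = F_x - E_y/2 = 1/3, [xy,x] = E_y/2 = 5/18, [xy,y] = G_x/2 = 5/12, [yy,x] = F_y - G_x/2 = 2/3, [yy,y] = G_y/2 = 1
Gamma^x_ij = (G*[ij,x] - F*[ij,y])/(EG - F^2), Gamma^y_ij = (E*[ij,y] - F*[ij,x])/(EG - F^2)
Gamma_xxx = 32/157, Gamma_xxy = 40/157, Gamma_xyy = 96/157, Gamma_yxx = 48/157, Gamma_yxy = 60/157, Gamma_yyy = 144/157
d^2x/dtau^2 = -(Gamma_xxx*(0)^2 + 2*Gamma_xxy*(0)*(-7/4) + Gamma_xyy*(-7/4)^2) = -294/157
d^2y/dtau^2 = -(Gamma_yxx*(0)^2 + 2*Gamma_yxy*(0)*(-7/4) + Gamma_yyy*(-7/4)^2) = -441/157


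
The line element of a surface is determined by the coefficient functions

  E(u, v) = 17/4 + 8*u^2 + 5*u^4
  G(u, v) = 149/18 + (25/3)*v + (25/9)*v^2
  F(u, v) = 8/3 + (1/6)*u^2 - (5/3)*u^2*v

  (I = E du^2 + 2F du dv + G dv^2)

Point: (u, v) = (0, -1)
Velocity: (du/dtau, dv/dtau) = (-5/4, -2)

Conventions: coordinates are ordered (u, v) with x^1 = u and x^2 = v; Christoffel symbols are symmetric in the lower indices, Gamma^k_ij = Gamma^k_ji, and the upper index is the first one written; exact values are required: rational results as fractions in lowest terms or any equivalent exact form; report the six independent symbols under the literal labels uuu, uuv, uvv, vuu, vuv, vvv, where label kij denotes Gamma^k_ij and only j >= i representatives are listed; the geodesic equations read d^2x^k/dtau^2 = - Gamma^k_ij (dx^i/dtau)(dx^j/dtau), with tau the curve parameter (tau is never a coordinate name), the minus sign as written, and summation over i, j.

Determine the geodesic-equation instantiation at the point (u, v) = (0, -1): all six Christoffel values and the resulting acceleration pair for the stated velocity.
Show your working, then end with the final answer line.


E = 17/4, F = 8/3, G = 49/18 at the point
E_u = 0, E_v = 0, F_u = 0, F_v = 0, G_u = 0, G_v = 25/9
EG - F^2 = 107/24;  g^inv = (24/107) * [[49/18, -8/3], [-8/3, 17/4]]
first-kind symbols [ij,l] = (1/2)(d_i g_jl + d_j g_il - d_l g_ij): [uu,u] = E_u/2 = 0, [uu,v] = F_u - E_v/2 = 0, [uv,u] = E_v/2 = 0, [uv,v] = G_u/2 = 0, [vv,u] = F_v - G_u/2 = 0, [vv,v] = G_v/2 = 25/18
Gamma^u_ij = (G*[ij,u] - F*[ij,v])/(EG - F^2), Gamma^v_ij = (E*[ij,v] - F*[ij,u])/(EG - F^2)
Gamma_uuu = 0, Gamma_uuv = 0, Gamma_uvv = -800/963, Gamma_vuu = 0, Gamma_vuv = 0, Gamma_vvv = 425/321
d^2u/dtau^2 = -(Gamma_uuu*(-5/4)^2 + 2*Gamma_uuv*(-5/4)*(-2) + Gamma_uvv*(-2)^2) = 3200/963
d^2v/dtau^2 = -(Gamma_vuu*(-5/4)^2 + 2*Gamma_vuv*(-5/4)*(-2) + Gamma_vvv*(-2)^2) = -1700/321

Answer: Gamma_uuu = 0, Gamma_uuv = 0, Gamma_uvv = -800/963, Gamma_vuu = 0, Gamma_vuv = 0, Gamma_vvv = 425/321; accelerations (d^2u/dtau^2, d^2v/dtau^2) = (3200/963, -1700/321)


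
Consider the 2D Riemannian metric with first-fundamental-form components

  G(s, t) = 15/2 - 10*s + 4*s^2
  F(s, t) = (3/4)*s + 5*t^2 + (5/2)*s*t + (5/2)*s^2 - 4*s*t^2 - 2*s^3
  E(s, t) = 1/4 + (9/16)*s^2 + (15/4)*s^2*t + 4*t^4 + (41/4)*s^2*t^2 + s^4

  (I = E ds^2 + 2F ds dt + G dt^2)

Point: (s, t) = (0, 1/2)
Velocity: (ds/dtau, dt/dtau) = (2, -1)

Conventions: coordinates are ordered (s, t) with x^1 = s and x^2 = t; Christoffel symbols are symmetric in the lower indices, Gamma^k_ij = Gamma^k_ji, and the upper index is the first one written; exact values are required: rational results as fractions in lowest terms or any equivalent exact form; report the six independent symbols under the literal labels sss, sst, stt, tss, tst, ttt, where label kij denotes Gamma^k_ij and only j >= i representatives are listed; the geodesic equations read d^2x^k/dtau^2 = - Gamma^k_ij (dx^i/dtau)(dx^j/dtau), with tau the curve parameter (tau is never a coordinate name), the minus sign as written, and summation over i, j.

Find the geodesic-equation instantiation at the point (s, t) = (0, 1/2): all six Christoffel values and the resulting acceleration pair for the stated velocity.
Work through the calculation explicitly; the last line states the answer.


E = 1/2, F = 5/4, G = 15/2 at the point
E_s = 0, E_t = 2, F_s = 1, F_t = 5, G_s = -10, G_t = 0
EG - F^2 = 35/16;  g^inv = (16/35) * [[15/2, -5/4], [-5/4, 1/2]]
first-kind symbols [ij,l] = (1/2)(d_i g_jl + d_j g_il - d_l g_ij): [ss,s] = E_s/2 = 0, [ss,t] = F_s - E_t/2 = 0, [st,s] = E_t/2 = 1, [st,t] = G_s/2 = -5, [tt,s] = F_t - G_s/2 = 10, [tt,t] = G_t/2 = 0
Gamma^s_ij = (G*[ij,s] - F*[ij,t])/(EG - F^2), Gamma^t_ij = (E*[ij,t] - F*[ij,s])/(EG - F^2)
Gamma_sss = 0, Gamma_sst = 44/7, Gamma_stt = 240/7, Gamma_tss = 0, Gamma_tst = -12/7, Gamma_ttt = -40/7
d^2s/dtau^2 = -(Gamma_sss*(2)^2 + 2*Gamma_sst*(2)*(-1) + Gamma_stt*(-1)^2) = -64/7
d^2t/dtau^2 = -(Gamma_tss*(2)^2 + 2*Gamma_tst*(2)*(-1) + Gamma_ttt*(-1)^2) = -8/7

Answer: Gamma_sss = 0, Gamma_sst = 44/7, Gamma_stt = 240/7, Gamma_tss = 0, Gamma_tst = -12/7, Gamma_ttt = -40/7; accelerations (d^2s/dtau^2, d^2t/dtau^2) = (-64/7, -8/7)


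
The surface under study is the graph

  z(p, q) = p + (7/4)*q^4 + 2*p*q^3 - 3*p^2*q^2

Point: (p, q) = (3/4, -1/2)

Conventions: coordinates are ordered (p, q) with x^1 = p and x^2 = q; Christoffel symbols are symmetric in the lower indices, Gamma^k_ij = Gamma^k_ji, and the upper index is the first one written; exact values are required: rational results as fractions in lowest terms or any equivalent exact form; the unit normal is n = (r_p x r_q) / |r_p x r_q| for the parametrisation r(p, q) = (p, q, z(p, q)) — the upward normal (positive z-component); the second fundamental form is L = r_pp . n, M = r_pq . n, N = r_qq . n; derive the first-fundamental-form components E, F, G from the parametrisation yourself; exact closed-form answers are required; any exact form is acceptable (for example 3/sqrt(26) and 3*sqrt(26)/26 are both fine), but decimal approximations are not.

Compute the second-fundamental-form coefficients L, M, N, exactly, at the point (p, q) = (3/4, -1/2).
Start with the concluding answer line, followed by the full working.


Answer: L = -24*sqrt(1253)/1253, M = 96*sqrt(1253)/1253, N = -6*sqrt(1253)/179

z_p = -3/8, z_q = 31/16, z_pp = -3/2, z_pq = 6, z_qq = -21/8
E = 73/64, F = -93/128, G = 1217/256; answer radicand W^2 = 1253/256
unnormalised second-form numerators: l = -3/2, m = 6, n = -21/8; L = l/sqrt(1253/256), and similarly M = m/sqrt(W^2), N = n/sqrt(W^2)


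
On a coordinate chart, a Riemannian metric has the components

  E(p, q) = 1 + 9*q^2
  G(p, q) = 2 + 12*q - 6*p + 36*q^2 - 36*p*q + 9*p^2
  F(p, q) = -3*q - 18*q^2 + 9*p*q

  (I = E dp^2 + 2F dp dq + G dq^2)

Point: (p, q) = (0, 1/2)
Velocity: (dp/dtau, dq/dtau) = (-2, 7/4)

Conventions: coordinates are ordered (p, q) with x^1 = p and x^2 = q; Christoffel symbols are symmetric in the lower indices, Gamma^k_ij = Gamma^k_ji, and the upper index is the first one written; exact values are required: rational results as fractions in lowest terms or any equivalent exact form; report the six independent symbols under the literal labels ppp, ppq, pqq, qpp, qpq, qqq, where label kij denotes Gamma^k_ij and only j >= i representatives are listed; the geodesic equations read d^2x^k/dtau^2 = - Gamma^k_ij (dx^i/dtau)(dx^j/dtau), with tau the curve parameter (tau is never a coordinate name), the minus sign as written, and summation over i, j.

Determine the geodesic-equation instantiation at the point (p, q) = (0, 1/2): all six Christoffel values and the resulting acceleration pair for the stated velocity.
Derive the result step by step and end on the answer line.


E = 13/4, F = -6, G = 17 at the point
E_p = 0, E_q = 9, F_p = 9/2, F_q = -21, G_p = -24, G_q = 48
EG - F^2 = 77/4;  g^inv = (4/77) * [[17, 6], [6, 13/4]]
first-kind symbols [ij,l] = (1/2)(d_i g_jl + d_j g_il - d_l g_ij): [pp,p] = E_p/2 = 0, [pp,q] = F_p - E_q/2 = 0, [pq,p] = E_q/2 = 9/2, [pq,q] = G_p/2 = -12, [qq,p] = F_q - G_p/2 = -9, [qq,q] = G_q/2 = 24
Gamma^p_ij = (G*[ij,p] - F*[ij,q])/(EG - F^2), Gamma^q_ij = (E*[ij,q] - F*[ij,p])/(EG - F^2)
Gamma_ppp = 0, Gamma_ppq = 18/77, Gamma_pqq = -36/77, Gamma_qpp = 0, Gamma_qpq = -48/77, Gamma_qqq = 96/77
d^2p/dtau^2 = -(Gamma_ppp*(-2)^2 + 2*Gamma_ppq*(-2)*(7/4) + Gamma_pqq*(7/4)^2) = 135/44
d^2q/dtau^2 = -(Gamma_qpp*(-2)^2 + 2*Gamma_qpq*(-2)*(7/4) + Gamma_qqq*(7/4)^2) = -90/11

Answer: Gamma_ppp = 0, Gamma_ppq = 18/77, Gamma_pqq = -36/77, Gamma_qpp = 0, Gamma_qpq = -48/77, Gamma_qqq = 96/77; accelerations (d^2p/dtau^2, d^2q/dtau^2) = (135/44, -90/11)


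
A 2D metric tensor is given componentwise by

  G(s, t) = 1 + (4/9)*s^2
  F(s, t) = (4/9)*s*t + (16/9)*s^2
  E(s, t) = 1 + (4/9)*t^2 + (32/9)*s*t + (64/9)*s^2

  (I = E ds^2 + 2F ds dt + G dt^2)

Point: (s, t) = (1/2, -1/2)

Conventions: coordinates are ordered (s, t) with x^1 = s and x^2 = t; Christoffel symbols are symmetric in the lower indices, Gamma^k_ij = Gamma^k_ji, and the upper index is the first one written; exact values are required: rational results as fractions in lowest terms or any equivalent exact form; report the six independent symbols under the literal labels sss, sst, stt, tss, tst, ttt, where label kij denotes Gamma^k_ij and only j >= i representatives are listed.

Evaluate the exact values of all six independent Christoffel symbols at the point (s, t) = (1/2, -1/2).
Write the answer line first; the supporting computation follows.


Answer: Gamma_sss = 24/19, Gamma_sst = 6/19, Gamma_stt = 0, Gamma_tss = 8/19, Gamma_tst = 2/19, Gamma_ttt = 0

E = 2, F = 1/3, G = 10/9 at the point
E_s = 16/3, E_t = 4/3, F_s = 14/9, F_t = 2/9, G_s = 4/9, G_t = 0
EG - F^2 = 19/9;  g^inv = (9/19) * [[10/9, -1/3], [-1/3, 2]]
first-kind symbols [ij,l] = (1/2)(d_i g_jl + d_j g_il - d_l g_ij): [ss,s] = E_s/2 = 8/3, [ss,t] = F_s - E_t/2 = 8/9, [st,s] = E_t/2 = 2/3, [st,t] = G_s/2 = 2/9, [tt,s] = F_t - G_s/2 = 0, [tt,t] = G_t/2 = 0
Gamma^s_ij = (G*[ij,s] - F*[ij,t])/(EG - F^2), Gamma^t_ij = (E*[ij,t] - F*[ij,s])/(EG - F^2)


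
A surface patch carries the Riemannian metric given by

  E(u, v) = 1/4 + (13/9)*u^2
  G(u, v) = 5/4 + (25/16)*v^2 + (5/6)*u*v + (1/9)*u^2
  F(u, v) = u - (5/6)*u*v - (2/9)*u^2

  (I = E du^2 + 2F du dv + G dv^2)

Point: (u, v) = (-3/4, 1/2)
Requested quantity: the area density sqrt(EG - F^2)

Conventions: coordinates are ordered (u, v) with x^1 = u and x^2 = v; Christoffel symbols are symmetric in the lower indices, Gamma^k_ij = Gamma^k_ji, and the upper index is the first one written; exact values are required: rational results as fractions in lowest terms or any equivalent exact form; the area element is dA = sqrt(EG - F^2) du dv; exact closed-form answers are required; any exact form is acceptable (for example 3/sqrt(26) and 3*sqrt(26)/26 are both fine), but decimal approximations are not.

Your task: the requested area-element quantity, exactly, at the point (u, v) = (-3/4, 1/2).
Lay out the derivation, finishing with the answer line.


E = 17/16, F = -9/16, G = 89/64; EG - F^2 = 1189/1024

Answer: sqrt(EG - F^2) = sqrt(1189)/32


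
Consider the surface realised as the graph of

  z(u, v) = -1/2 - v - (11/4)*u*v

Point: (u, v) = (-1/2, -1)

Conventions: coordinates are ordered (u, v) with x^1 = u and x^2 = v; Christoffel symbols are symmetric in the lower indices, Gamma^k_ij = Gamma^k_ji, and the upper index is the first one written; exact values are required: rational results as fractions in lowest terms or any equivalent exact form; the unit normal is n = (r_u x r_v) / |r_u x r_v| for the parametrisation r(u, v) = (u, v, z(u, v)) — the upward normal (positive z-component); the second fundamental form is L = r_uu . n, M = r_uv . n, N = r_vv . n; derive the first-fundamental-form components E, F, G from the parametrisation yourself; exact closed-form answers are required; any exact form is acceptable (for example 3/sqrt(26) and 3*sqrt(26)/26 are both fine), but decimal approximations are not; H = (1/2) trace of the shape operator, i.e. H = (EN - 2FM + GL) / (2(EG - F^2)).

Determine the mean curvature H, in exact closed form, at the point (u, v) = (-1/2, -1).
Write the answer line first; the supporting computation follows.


Answer: H = 1452*sqrt(557)/310249

z_u = 11/4, z_v = 3/8, z_uu = 0, z_uv = -11/4, z_vv = 0
E = 137/16, F = 33/32, G = 73/64; answer radicand W^2 = 557/64
unnormalised second-form numerators: l = 0, m = -11/4, n = 0; L = l/sqrt(557/64), and similarly M = m/sqrt(W^2), N = n/sqrt(W^2)
H = (E*n - 2*F*m + G*l) / (2*(EG - F^2)*sqrt(W^2)); E*n - 2*F*m + G*l = 363/64, EG - F^2 = 557/64, so H = (363/1114)/sqrt(557/64)


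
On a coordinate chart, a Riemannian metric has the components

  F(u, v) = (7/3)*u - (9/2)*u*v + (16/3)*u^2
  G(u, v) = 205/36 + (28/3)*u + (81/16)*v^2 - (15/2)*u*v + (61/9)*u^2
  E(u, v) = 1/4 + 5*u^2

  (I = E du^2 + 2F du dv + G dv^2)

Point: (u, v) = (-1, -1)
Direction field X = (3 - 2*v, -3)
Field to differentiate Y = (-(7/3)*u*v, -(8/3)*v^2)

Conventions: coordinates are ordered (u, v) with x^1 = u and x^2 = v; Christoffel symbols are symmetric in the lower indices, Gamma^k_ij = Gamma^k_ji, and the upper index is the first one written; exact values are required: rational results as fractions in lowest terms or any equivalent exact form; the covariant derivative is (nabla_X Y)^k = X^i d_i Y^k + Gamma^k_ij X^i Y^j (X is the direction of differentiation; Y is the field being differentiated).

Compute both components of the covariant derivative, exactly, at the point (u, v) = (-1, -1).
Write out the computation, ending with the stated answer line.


E = 21/4, F = -3/2, G = 101/144 at the point
E_u = -10, E_v = 0, F_u = -23/6, F_v = 9/2, G_u = 59/18, G_v = -21/8
EG - F^2 = 275/192;  g^inv = (192/275) * [[101/144, 3/2], [3/2, 21/4]]
first-kind symbols [ij,l] = (1/2)(d_i g_jl + d_j g_il - d_l g_ij): [uu,u] = E_u/2 = -5, [uu,v] = F_u - E_v/2 = -23/6, [uv,u] = E_v/2 = 0, [uv,v] = G_u/2 = 59/36, [vv,u] = F_v - G_u/2 = 103/36, [vv,v] = G_v/2 = -21/16
Gamma^u_ij = (G*[ij,u] - F*[ij,v])/(EG - F^2), Gamma^v_ij = (E*[ij,v] - F*[ij,u])/(EG - F^2)
Gamma_uuu = -5332/825, Gamma_uuv = 472/275, Gamma_uvv = 197/7425, Gamma_vuu = -5304/275, Gamma_vuv = 1652/275, Gamma_vvv = -499/275
X = (5, -3), Y = (-7/3, -8/3) at the point

Answer: (nabla_X Y)^u = 515374/7425, (nabla_X Y)^v = 129076/825


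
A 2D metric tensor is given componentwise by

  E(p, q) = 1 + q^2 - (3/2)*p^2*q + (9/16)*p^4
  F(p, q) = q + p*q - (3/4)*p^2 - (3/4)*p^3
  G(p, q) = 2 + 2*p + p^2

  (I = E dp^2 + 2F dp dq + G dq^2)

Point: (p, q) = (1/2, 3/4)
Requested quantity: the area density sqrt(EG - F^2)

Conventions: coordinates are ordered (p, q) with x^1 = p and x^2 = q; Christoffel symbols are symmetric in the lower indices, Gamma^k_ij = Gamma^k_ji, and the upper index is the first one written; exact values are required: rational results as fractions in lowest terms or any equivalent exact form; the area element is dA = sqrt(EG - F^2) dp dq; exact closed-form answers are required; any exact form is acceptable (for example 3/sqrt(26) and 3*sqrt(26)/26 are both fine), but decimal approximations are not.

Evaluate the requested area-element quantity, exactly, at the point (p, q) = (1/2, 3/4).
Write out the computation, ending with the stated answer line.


E = 337/256, F = 27/32, G = 13/4; EG - F^2 = 913/256

Answer: sqrt(EG - F^2) = sqrt(913)/16


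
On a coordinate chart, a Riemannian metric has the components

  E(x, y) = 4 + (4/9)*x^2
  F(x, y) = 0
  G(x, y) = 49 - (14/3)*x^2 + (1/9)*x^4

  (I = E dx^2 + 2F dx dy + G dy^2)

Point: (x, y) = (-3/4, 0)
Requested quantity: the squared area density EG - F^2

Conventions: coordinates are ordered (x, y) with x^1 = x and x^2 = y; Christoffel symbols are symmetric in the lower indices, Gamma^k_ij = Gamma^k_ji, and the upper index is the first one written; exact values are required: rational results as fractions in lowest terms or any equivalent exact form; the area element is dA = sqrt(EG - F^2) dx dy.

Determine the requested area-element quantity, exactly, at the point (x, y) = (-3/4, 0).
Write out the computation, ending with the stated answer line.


E = 17/4, F = 0, G = 11881/256; EG - F^2 = 201977/1024

Answer: EG - F^2 = 201977/1024


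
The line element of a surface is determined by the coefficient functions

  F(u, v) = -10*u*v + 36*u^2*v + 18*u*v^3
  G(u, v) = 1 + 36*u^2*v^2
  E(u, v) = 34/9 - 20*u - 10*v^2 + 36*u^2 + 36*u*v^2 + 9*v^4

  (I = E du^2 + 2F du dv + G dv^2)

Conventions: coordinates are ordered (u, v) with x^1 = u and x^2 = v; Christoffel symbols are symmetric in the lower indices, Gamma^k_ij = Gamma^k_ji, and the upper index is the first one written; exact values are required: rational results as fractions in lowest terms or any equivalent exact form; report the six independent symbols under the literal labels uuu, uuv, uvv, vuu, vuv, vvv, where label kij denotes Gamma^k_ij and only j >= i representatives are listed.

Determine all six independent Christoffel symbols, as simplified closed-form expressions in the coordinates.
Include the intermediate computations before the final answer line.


E = 34/9 - 20*u - 10*v^2 + 36*u^2 + 36*u*v^2 + 9*v^4; F = -10*u*v + 36*u^2*v + 18*u*v^3; G = 1 + 36*u^2*v^2
Gamma^k_ij = (1/2) g^{kl} (d_i g_jl + d_j g_il - d_l g_ij), with g^inv = (1/(EG-F^2)) [[G, -F], [-F, E]]
first partials: E_u = -20 + 72*u + 36*v^2, E_v = -20*v + 72*u*v + 36*v^3, F_u = -10*v + 72*u*v + 18*v^3, F_v = -10*u + 36*u^2 + 54*u*v^2, G_u = 72*u*v^2, G_v = 72*u^2*v
D = EG - F^2 = 34/9 - 20*u - 10*v^2 + 36*u^2 + 36*u*v^2 + 9*v^4 + 36*u^2*v^2
expanded: Gamma^u_uu = (G E_u - 2F F_u + F E_v)/(2D), Gamma^u_uv = (G E_v - F G_u)/(2D), Gamma^u_vv = (2G F_v - G G_u - F G_v)/(2D), Gamma^v_uu = (2E F_u - E E_v - F E_u)/(2D), Gamma^v_uv = (E G_u - F E_v)/(2D), Gamma^v_vv = (E G_v - 2F F_v + F G_u)/(2D); substitute and cancel common factors

Answer: Gamma_uuu = (324*u + 162*v^2 - 90)/(324*u^2*v^2 + 324*u^2 + 324*u*v^2 - 180*u + 81*v^4 - 90*v^2 + 34), Gamma_uuv = (324*u*v + 162*v^3 - 90*v)/(324*u^2*v^2 + 324*u^2 + 324*u*v^2 - 180*u + 81*v^4 - 90*v^2 + 34), Gamma_uvv = (324*u^2 + 162*u*v^2 - 90*u)/(324*u^2*v^2 + 324*u^2 + 324*u*v^2 - 180*u + 81*v^4 - 90*v^2 + 34), Gamma_vuu = 324*u*v/(324*u^2*v^2 + 324*u^2 + 324*u*v^2 - 180*u + 81*v^4 - 90*v^2 + 34), Gamma_vuv = 324*u*v^2/(324*u^2*v^2 + 324*u^2 + 324*u*v^2 - 180*u + 81*v^4 - 90*v^2 + 34), Gamma_vvv = 324*u^2*v/(324*u^2*v^2 + 324*u^2 + 324*u*v^2 - 180*u + 81*v^4 - 90*v^2 + 34)


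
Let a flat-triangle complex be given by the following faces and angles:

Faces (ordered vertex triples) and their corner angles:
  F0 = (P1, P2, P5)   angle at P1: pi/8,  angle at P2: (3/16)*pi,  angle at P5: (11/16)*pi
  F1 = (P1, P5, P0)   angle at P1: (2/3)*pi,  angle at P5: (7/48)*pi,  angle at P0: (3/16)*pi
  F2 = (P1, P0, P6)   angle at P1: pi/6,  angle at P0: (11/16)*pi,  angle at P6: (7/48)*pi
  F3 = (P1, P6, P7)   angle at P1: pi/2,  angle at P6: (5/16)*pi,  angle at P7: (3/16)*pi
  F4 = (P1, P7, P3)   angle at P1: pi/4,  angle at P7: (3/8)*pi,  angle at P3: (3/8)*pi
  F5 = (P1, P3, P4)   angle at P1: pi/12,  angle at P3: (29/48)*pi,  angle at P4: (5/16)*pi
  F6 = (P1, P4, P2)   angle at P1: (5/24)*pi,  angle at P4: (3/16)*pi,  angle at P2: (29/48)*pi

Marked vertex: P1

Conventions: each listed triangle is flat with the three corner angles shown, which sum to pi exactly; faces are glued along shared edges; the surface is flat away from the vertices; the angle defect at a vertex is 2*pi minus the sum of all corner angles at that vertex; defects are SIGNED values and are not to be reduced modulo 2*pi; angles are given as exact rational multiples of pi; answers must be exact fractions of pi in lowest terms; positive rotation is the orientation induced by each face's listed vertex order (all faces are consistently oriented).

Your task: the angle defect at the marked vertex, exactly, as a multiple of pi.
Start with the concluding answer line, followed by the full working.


Answer: defect(P1) = 0

Sum of corner angles at P1: 2*pi
defect = 2*pi - 2*pi


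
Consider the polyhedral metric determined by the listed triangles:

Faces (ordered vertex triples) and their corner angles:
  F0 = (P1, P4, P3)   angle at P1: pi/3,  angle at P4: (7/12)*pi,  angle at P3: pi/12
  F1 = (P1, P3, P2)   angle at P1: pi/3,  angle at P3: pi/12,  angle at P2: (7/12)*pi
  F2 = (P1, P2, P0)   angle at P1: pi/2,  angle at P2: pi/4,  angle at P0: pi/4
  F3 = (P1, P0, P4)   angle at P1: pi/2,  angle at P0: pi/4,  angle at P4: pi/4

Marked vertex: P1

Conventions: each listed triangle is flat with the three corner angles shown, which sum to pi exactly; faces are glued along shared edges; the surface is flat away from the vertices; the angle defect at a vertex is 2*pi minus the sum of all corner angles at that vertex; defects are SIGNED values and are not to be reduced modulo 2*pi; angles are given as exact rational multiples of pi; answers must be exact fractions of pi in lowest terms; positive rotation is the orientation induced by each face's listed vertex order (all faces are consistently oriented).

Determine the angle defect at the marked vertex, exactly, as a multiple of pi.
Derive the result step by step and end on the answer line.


Sum of corner angles at P1: (5/3)*pi
defect = 2*pi - (5/3)*pi

Answer: defect(P1) = pi/3


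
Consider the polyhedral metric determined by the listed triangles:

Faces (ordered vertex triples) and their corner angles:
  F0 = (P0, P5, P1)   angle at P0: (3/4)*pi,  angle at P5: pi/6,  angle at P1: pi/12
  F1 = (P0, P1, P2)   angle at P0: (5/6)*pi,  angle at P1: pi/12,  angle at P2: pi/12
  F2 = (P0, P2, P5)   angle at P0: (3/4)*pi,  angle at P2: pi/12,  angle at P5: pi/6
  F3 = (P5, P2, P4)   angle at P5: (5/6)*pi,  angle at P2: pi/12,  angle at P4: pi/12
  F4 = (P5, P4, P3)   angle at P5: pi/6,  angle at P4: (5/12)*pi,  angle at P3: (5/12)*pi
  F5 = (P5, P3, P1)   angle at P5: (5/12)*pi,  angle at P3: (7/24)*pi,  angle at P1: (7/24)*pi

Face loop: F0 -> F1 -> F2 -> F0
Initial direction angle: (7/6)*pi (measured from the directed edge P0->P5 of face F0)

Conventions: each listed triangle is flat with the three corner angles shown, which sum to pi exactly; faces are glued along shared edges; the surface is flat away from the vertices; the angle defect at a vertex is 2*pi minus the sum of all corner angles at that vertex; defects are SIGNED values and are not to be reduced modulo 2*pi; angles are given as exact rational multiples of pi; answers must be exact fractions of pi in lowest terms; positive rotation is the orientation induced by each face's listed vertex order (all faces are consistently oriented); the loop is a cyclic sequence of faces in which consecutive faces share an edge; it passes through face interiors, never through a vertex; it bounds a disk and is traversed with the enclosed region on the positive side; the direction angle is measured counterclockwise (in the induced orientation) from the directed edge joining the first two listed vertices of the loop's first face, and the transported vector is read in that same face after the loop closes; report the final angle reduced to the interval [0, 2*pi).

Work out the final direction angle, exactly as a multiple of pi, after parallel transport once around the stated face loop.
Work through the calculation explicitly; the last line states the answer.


enclosed vertex P0: corner angles sum to (7/3)*pi, defect = 2*pi - (7/3)*pi = -pi/3
the final direction is the initial angle plus the enclosed defects, taken mod 2*pi in the induced orientation
final angle = (7/6)*pi - pi/3 = (5/6)*pi (mod 2*pi)

Answer: final direction angle = (5/6)*pi


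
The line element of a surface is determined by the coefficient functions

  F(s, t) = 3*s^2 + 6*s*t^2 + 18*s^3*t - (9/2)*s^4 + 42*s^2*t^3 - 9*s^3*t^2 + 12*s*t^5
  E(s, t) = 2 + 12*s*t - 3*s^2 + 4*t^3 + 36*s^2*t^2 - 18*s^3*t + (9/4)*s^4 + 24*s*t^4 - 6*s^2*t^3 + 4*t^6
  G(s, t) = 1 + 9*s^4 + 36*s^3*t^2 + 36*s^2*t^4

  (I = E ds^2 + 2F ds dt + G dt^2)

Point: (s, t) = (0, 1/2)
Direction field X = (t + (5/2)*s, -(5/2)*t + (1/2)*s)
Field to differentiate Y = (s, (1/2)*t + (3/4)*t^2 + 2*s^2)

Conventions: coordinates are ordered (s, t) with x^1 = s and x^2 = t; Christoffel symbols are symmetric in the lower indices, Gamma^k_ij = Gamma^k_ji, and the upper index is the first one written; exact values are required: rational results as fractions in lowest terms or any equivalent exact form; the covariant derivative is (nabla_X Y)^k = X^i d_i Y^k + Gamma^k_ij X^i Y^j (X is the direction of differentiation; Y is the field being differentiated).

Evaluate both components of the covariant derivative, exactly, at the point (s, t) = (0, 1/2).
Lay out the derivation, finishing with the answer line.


E = 41/16, F = 0, G = 1 at the point
E_s = 15/2, E_t = 15/4, F_s = 15/8, F_t = 0, G_s = 0, G_t = 0
EG - F^2 = 41/16;  g^inv = (16/41) * [[1, 0], [0, 41/16]]
first-kind symbols [ij,l] = (1/2)(d_i g_jl + d_j g_il - d_l g_ij): [ss,s] = E_s/2 = 15/4, [ss,t] = F_s - E_t/2 = 0, [st,s] = E_t/2 = 15/8, [st,t] = G_s/2 = 0, [tt,s] = F_t - G_s/2 = 0, [tt,t] = G_t/2 = 0
Gamma^s_ij = (G*[ij,s] - F*[ij,t])/(EG - F^2), Gamma^t_ij = (E*[ij,t] - F*[ij,s])/(EG - F^2)
Gamma_sss = 60/41, Gamma_sst = 30/41, Gamma_stt = 0, Gamma_tss = 0, Gamma_tst = 0, Gamma_ttt = 0
X = (1/2, -5/4), Y = (0, 7/16) at the point

Answer: (nabla_X Y)^s = 433/656, (nabla_X Y)^t = -25/16
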